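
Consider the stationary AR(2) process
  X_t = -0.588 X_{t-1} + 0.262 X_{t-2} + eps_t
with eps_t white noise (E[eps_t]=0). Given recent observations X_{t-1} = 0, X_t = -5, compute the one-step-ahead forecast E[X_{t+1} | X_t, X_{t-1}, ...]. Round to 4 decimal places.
E[X_{t+1} \mid \mathcal F_t] = 2.9400

For an AR(p) model X_t = c + sum_i phi_i X_{t-i} + eps_t, the
one-step-ahead conditional mean is
  E[X_{t+1} | X_t, ...] = c + sum_i phi_i X_{t+1-i}.
Substitute known values:
  E[X_{t+1} | ...] = (-0.588) * (-5) + (0.262) * (0)
                   = 2.9400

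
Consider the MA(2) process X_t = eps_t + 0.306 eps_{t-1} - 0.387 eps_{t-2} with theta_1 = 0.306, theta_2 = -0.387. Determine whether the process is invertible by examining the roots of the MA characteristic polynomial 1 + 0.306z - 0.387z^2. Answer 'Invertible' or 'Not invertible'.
\text{Invertible}

The MA(q) characteristic polynomial is P(z) = 1 + 0.306z - 0.387z^2.
Invertibility requires all roots to lie outside the unit circle, i.e. |z| > 1 for every root.
Set 1 + (0.306) z + (-0.387) z^2 = 0, i.e. a z^2 + b z + c = 0 with a = -0.387, b = 0.306, c = 1.
Discriminant D = b^2 - 4ac = (0.306)^2 - 4*(-0.387)*1 = 0.093636 - (-1.548) = 1.641636.
D >= 0, so the roots are real: z = (-b +/- sqrt(D)) / (2a) = (-0.306 +/- 1.281263) / (-0.774).
  z_1 = (-0.306 + 1.281263) / (-0.774) = -1.26,   |z_1| = 1.26.
  z_2 = (-0.306 - 1.281263) / (-0.774) = 2.0507,   |z_2| = 2.0507.
Moduli of all roots: 1.2600, 2.0507.
All moduli strictly greater than 1? Yes.
Verdict: Invertible.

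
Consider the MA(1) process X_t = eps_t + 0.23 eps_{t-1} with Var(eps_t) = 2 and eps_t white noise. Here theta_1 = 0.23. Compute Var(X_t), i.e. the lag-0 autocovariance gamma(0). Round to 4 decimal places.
\gamma(0) = 2.1058

For an MA(q) process X_t = eps_t + sum_i theta_i eps_{t-i} with
Var(eps_t) = sigma^2, the variance is
  gamma(0) = sigma^2 * (1 + sum_i theta_i^2).
  sum_i theta_i^2 = (0.23)^2 = 0.0529.
  gamma(0) = 2 * (1 + 0.0529) = 2 * 1.0529 = 2.1058.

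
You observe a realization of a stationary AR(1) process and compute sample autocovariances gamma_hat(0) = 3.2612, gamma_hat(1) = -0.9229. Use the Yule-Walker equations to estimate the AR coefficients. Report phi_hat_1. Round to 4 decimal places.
\hat\phi_{1} = -0.2830

The Yule-Walker equations for an AR(p) process read, in matrix form,
  Gamma_p phi = r_p,   with   (Gamma_p)_{ij} = gamma(|i - j|),
                       (r_p)_i = gamma(i),   i,j = 1..p.
Substitute the sample gammas (Toeplitz matrix and right-hand side of size 1):
  Gamma_p = [[3.2612]]
  r_p     = [-0.9229]
With p = 1 this is the single equation gamma(0) phi_1 = gamma(1):
  phi_hat_1 = gamma(1) / gamma(0) = -0.9229 / 3.2612 = -0.2830.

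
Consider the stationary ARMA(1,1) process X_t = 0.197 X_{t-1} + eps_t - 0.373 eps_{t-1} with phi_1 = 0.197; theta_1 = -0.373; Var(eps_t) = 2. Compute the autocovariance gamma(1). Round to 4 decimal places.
\gamma(1) = -0.3393

Multiply the model equation by X_{t-k} and take expectations. With theta_0 = psi_0 = 1 and psi_j the MA(infinity) weights, this gives
  gamma(k) - sum_i phi_i gamma(k-i) = c_k,
  c_k = sigma^2 * sum_{j=k..q} theta_j psi_{j-k}   (c_k = 0 for k > q),
using gamma(-m) = gamma(m).
psi-weights needed (psi_j = theta_j + sum_i phi_i psi_{j-i}):
  psi_1 = theta_1 + phi_1 = -0.373 + (0.197) = -0.176
Right-hand sides:
  c_0 = sigma^2 (1 + theta_1 psi_1) = 2 * (1 + (-0.373)(-0.176)) = 2 * 1.065648 = 2.131296
  c_1 = sigma^2 theta_1 = 2 * (-0.373) = -0.746
  c_2 = 0
Equations for k = 0 and k = 1 (AR order 1):
  gamma(0) = phi_1 gamma(1) + c_0
  gamma(1) = phi_1 gamma(0) + c_1
Substituting the second into the first: gamma(0) (1 - phi_1^2) = c_0 + phi_1 c_1, so
  gamma(0) = (c_0 + phi_1 c_1) / (1 - phi_1^2) = (2.131296 + (0.197)(-0.746)) / (1 - (0.197)^2) = 1.984334 / 0.961191 = 2.064453.
  gamma(1) = phi_1 gamma(0) + c_1 = (0.197)(2.064453) + (-0.746) = -0.339303.
Therefore gamma(1) = -0.3393 (to 4 decimal places).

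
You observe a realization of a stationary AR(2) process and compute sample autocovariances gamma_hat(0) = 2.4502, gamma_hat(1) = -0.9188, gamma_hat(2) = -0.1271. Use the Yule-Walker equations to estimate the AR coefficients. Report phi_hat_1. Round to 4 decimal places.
\hat\phi_{1} = -0.4590

The Yule-Walker equations for an AR(p) process read, in matrix form,
  Gamma_p phi = r_p,   with   (Gamma_p)_{ij} = gamma(|i - j|),
                       (r_p)_i = gamma(i),   i,j = 1..p.
Substitute the sample gammas (Toeplitz matrix and right-hand side of size 2):
  Gamma_p = [[2.4502, -0.9188], [-0.9188, 2.4502]]
  r_p     = [-0.9188, -0.1271]
Written out:
  2.4502 phi_1 - 0.9188 phi_2 = -0.9188
  -0.9188 phi_1 + 2.4502 phi_2 = -0.1271
Solve by Cramer's rule:
  det = gamma(0)^2 - gamma(1)^2 = (2.4502)^2 - (-0.9188)^2 = 6.00348004 - 0.84419344 = 5.1592866
  phi_hat_1 = [gamma(1) gamma(0) - gamma(1) gamma(2)] / det = [(-0.9188)(2.4502) - (-0.9188)(-0.1271)] / 5.1592866 = -2.36802324 / 5.1592866 = -0.459
  phi_hat_2 = [gamma(0) gamma(2) - gamma(1)^2] / det = [(2.4502)(-0.1271) - (-0.9188)^2] / 5.1592866 = -1.15561386 / 5.1592866 = -0.224
So phi_hat = [-0.4590, -0.2240].
Therefore phi_hat_1 = -0.4590.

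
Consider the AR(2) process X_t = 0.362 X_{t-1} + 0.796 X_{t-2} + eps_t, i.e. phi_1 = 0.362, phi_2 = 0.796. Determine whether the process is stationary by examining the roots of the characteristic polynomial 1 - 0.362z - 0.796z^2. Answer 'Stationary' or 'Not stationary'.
\text{Not stationary}

The AR(p) characteristic polynomial is P(z) = 1 - 0.362z - 0.796z^2.
Stationarity requires all roots to lie outside the unit circle, i.e. |z| > 1 for every root.
Set 1 + (-0.362) z + (-0.796) z^2 = 0, i.e. a z^2 + b z + c = 0 with a = -0.796, b = -0.362, c = 1.
Discriminant D = b^2 - 4ac = (-0.362)^2 - 4*(-0.796)*1 = 0.131044 - (-3.184) = 3.315044.
D >= 0, so the roots are real: z = (-b +/- sqrt(D)) / (2a) = (0.362 +/- 1.820726) / (-1.592).
  z_1 = (0.362 + 1.820726) / (-1.592) = -1.3711,   |z_1| = 1.3711.
  z_2 = (0.362 - 1.820726) / (-1.592) = 0.9163,   |z_2| = 0.9163.
Moduli of all roots: 1.3711, 0.9163.
All moduli strictly greater than 1? No.
Verdict: Not stationary.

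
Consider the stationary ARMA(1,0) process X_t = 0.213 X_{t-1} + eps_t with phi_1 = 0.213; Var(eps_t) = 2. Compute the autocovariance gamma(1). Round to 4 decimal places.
\gamma(1) = 0.4462

Multiply the model equation by X_{t-k} and take expectations. With theta_0 = psi_0 = 1 and psi_j the MA(infinity) weights, this gives
  gamma(k) - sum_i phi_i gamma(k-i) = c_k,
  c_k = sigma^2 * sum_{j=k..q} theta_j psi_{j-k}   (c_k = 0 for k > q),
using gamma(-m) = gamma(m).
Pure AR (q = 0): c_0 = sigma^2 = 2, c_k = 0 for k >= 1.
Equations for k = 0 and k = 1 (AR order 1):
  gamma(0) = phi_1 gamma(1) + c_0
  gamma(1) = phi_1 gamma(0) + c_1
Substituting the second into the first: gamma(0) (1 - phi_1^2) = c_0 + phi_1 c_1, so
  gamma(0) = c_0 / (1 - phi_1^2) = 2 / (1 - (0.213)^2) = 2 / 0.954631 = 2.09505.
  gamma(1) = phi_1 gamma(0) = (0.213)(2.09505) = 0.446246.
Therefore gamma(1) = 0.4462 (to 4 decimal places).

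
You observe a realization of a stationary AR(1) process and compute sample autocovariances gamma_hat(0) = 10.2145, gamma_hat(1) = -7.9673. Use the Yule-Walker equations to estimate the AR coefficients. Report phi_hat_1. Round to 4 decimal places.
\hat\phi_{1} = -0.7800

The Yule-Walker equations for an AR(p) process read, in matrix form,
  Gamma_p phi = r_p,   with   (Gamma_p)_{ij} = gamma(|i - j|),
                       (r_p)_i = gamma(i),   i,j = 1..p.
Substitute the sample gammas (Toeplitz matrix and right-hand side of size 1):
  Gamma_p = [[10.2145]]
  r_p     = [-7.9673]
With p = 1 this is the single equation gamma(0) phi_1 = gamma(1):
  phi_hat_1 = gamma(1) / gamma(0) = -7.9673 / 10.2145 = -0.7800.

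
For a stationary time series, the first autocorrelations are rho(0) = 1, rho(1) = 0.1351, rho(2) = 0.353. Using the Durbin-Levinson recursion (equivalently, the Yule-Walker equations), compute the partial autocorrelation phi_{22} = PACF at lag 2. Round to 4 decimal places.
\phi_{22} = 0.3410

The PACF at lag k is phi_{kk}, the last component of the solution
to the Yule-Walker system G_k phi = r_k where
  (G_k)_{ij} = rho(|i - j|), (r_k)_i = rho(i), i,j = 1..k.
Equivalently, Durbin-Levinson gives phi_{kk} iteratively:
  phi_{11} = rho(1)
  phi_{kk} = [rho(k) - sum_{j=1..k-1} phi_{k-1,j} rho(k-j)]
            / [1 - sum_{j=1..k-1} phi_{k-1,j} rho(j)],
  phi_{k,j} = phi_{k-1,j} - phi_{kk} phi_{k-1,k-j},  j = 1..k-1.
Step k = 1:
  phi_11 = rho(1) = 0.1351.
Step k = 2:
  phi_22 = [rho(2) - phi_11 rho(1)] / [1 - phi_11 rho(1)] = [0.353 - (0.1351)(0.1351)] / [1 - (0.1351)(0.1351)]
         = 0.33474799 / 0.98174799 = 0.341.
Therefore phi_{22} = 0.3410.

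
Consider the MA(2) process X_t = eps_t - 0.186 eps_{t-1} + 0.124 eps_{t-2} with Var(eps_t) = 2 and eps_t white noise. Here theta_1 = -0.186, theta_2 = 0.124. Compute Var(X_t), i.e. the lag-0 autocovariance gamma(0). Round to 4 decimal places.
\gamma(0) = 2.0999

For an MA(q) process X_t = eps_t + sum_i theta_i eps_{t-i} with
Var(eps_t) = sigma^2, the variance is
  gamma(0) = sigma^2 * (1 + sum_i theta_i^2).
  sum_i theta_i^2 = (-0.186)^2 + (0.124)^2 = 0.034596 + 0.015376 = 0.049972.
  gamma(0) = 2 * (1 + 0.049972) = 2 * 1.049972 = 2.099944, which rounds to 2.0999.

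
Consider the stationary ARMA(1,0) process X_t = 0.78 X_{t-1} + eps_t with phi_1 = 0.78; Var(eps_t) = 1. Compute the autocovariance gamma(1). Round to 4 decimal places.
\gamma(1) = 1.9918

Multiply the model equation by X_{t-k} and take expectations. With theta_0 = psi_0 = 1 and psi_j the MA(infinity) weights, this gives
  gamma(k) - sum_i phi_i gamma(k-i) = c_k,
  c_k = sigma^2 * sum_{j=k..q} theta_j psi_{j-k}   (c_k = 0 for k > q),
using gamma(-m) = gamma(m).
Pure AR (q = 0): c_0 = sigma^2 = 1, c_k = 0 for k >= 1.
Equations for k = 0 and k = 1 (AR order 1):
  gamma(0) = phi_1 gamma(1) + c_0
  gamma(1) = phi_1 gamma(0) + c_1
Substituting the second into the first: gamma(0) (1 - phi_1^2) = c_0 + phi_1 c_1, so
  gamma(0) = c_0 / (1 - phi_1^2) = 1 / (1 - (0.78)^2) = 1 / 0.3916 = 2.553626.
  gamma(1) = phi_1 gamma(0) = (0.78)(2.553626) = 1.991828.
Therefore gamma(1) = 1.9918 (to 4 decimal places).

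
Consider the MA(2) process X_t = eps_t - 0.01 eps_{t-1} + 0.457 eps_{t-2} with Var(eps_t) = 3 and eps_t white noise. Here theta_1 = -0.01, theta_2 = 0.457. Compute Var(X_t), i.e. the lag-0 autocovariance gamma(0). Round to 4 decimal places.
\gamma(0) = 3.6268

For an MA(q) process X_t = eps_t + sum_i theta_i eps_{t-i} with
Var(eps_t) = sigma^2, the variance is
  gamma(0) = sigma^2 * (1 + sum_i theta_i^2).
  sum_i theta_i^2 = (-0.01)^2 + (0.457)^2 = 0.0001 + 0.208849 = 0.208949.
  gamma(0) = 3 * (1 + 0.208949) = 3 * 1.208949 = 3.626847, which rounds to 3.6268.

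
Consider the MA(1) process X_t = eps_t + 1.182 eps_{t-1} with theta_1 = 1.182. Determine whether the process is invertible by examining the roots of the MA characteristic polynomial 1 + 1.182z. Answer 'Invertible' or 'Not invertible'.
\text{Not invertible}

The MA(q) characteristic polynomial is P(z) = 1 + 1.182z.
Invertibility requires all roots to lie outside the unit circle, i.e. |z| > 1 for every root.
This is linear in z: 1 + (1.182) z = 0  =>  z = -1/(1.182) = -0.846024,  |z| = 0.846024.
Moduli of all roots: 0.8460.
All moduli strictly greater than 1? No.
Verdict: Not invertible.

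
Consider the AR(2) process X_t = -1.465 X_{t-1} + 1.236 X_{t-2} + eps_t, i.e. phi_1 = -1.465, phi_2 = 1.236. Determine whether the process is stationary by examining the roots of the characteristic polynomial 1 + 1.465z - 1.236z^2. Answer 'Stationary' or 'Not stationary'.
\text{Not stationary}

The AR(p) characteristic polynomial is P(z) = 1 + 1.465z - 1.236z^2.
Stationarity requires all roots to lie outside the unit circle, i.e. |z| > 1 for every root.
Set 1 + (1.465) z + (-1.236) z^2 = 0, i.e. a z^2 + b z + c = 0 with a = -1.236, b = 1.465, c = 1.
Discriminant D = b^2 - 4ac = (1.465)^2 - 4*(-1.236)*1 = 2.146225 - (-4.944) = 7.090225.
D >= 0, so the roots are real: z = (-b +/- sqrt(D)) / (2a) = (-1.465 +/- 2.662748) / (-2.472).
  z_1 = (-1.465 + 2.662748) / (-2.472) = -0.4845,   |z_1| = 0.4845.
  z_2 = (-1.465 - 2.662748) / (-2.472) = 1.6698,   |z_2| = 1.6698.
Moduli of all roots: 0.4845, 1.6698.
All moduli strictly greater than 1? No.
Verdict: Not stationary.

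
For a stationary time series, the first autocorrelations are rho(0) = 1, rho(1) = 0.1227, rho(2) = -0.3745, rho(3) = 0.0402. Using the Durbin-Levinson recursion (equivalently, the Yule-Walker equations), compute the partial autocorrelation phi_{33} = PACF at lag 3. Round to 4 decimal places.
\phi_{33} = 0.1840

The PACF at lag k is phi_{kk}, the last component of the solution
to the Yule-Walker system G_k phi = r_k where
  (G_k)_{ij} = rho(|i - j|), (r_k)_i = rho(i), i,j = 1..k.
Equivalently, Durbin-Levinson gives phi_{kk} iteratively:
  phi_{11} = rho(1)
  phi_{kk} = [rho(k) - sum_{j=1..k-1} phi_{k-1,j} rho(k-j)]
            / [1 - sum_{j=1..k-1} phi_{k-1,j} rho(j)],
  phi_{k,j} = phi_{k-1,j} - phi_{kk} phi_{k-1,k-j},  j = 1..k-1.
Step k = 1:
  phi_11 = rho(1) = 0.1227.
Step k = 2:
  phi_22 = [rho(2) - phi_11 rho(1)] / [1 - phi_11 rho(1)] = [-0.3745 - (0.1227)(0.1227)] / [1 - (0.1227)(0.1227)]
         = -0.38955529 / 0.98494471 = -0.39551.
  Update: phi_21 = phi_11 - phi_22 phi_11 = 0.1227 - (-0.39551)(0.1227) = 0.171229.
Step k = 3:
  phi_33 = [rho(3) - phi_21 rho(2) - phi_22 rho(1)] / [1 - phi_21 rho(1) - phi_22 rho(2)]
    numerator   = 0.0402 - (0.171229)(-0.3745) - (-0.39551)(0.1227) = 0.15285433
    denominator = 1 - (0.171229)(0.1227) - (-0.39551)(-0.3745) = 0.83087177
  phi_33 = 0.15285433 / 0.83087177 = 0.184.
Therefore phi_{33} = 0.1840.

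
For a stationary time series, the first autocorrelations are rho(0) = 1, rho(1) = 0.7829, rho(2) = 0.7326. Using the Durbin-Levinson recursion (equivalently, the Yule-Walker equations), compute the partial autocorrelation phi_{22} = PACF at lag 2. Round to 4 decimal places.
\phi_{22} = 0.3092

The PACF at lag k is phi_{kk}, the last component of the solution
to the Yule-Walker system G_k phi = r_k where
  (G_k)_{ij} = rho(|i - j|), (r_k)_i = rho(i), i,j = 1..k.
Equivalently, Durbin-Levinson gives phi_{kk} iteratively:
  phi_{11} = rho(1)
  phi_{kk} = [rho(k) - sum_{j=1..k-1} phi_{k-1,j} rho(k-j)]
            / [1 - sum_{j=1..k-1} phi_{k-1,j} rho(j)],
  phi_{k,j} = phi_{k-1,j} - phi_{kk} phi_{k-1,k-j},  j = 1..k-1.
Step k = 1:
  phi_11 = rho(1) = 0.7829.
Step k = 2:
  phi_22 = [rho(2) - phi_11 rho(1)] / [1 - phi_11 rho(1)] = [0.7326 - (0.7829)(0.7829)] / [1 - (0.7829)(0.7829)]
         = 0.11966759 / 0.38706759 = 0.3092.
Therefore phi_{22} = 0.3092.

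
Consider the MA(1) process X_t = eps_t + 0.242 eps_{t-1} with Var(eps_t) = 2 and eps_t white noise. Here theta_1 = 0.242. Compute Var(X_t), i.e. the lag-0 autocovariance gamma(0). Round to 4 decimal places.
\gamma(0) = 2.1171

For an MA(q) process X_t = eps_t + sum_i theta_i eps_{t-i} with
Var(eps_t) = sigma^2, the variance is
  gamma(0) = sigma^2 * (1 + sum_i theta_i^2).
  sum_i theta_i^2 = (0.242)^2 = 0.058564.
  gamma(0) = 2 * (1 + 0.058564) = 2 * 1.058564 = 2.117128, which rounds to 2.1171.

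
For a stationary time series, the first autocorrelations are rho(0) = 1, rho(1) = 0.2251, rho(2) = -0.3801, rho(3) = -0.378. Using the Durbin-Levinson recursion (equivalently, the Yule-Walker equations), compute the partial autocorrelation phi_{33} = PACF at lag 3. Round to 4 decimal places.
\phi_{33} = -0.2009

The PACF at lag k is phi_{kk}, the last component of the solution
to the Yule-Walker system G_k phi = r_k where
  (G_k)_{ij} = rho(|i - j|), (r_k)_i = rho(i), i,j = 1..k.
Equivalently, Durbin-Levinson gives phi_{kk} iteratively:
  phi_{11} = rho(1)
  phi_{kk} = [rho(k) - sum_{j=1..k-1} phi_{k-1,j} rho(k-j)]
            / [1 - sum_{j=1..k-1} phi_{k-1,j} rho(j)],
  phi_{k,j} = phi_{k-1,j} - phi_{kk} phi_{k-1,k-j},  j = 1..k-1.
Step k = 1:
  phi_11 = rho(1) = 0.2251.
Step k = 2:
  phi_22 = [rho(2) - phi_11 rho(1)] / [1 - phi_11 rho(1)] = [-0.3801 - (0.2251)(0.2251)] / [1 - (0.2251)(0.2251)]
         = -0.43077001 / 0.94932999 = -0.453762.
  Update: phi_21 = phi_11 - phi_22 phi_11 = 0.2251 - (-0.453762)(0.2251) = 0.327242.
Step k = 3:
  phi_33 = [rho(3) - phi_21 rho(2) - phi_22 rho(1)] / [1 - phi_21 rho(1) - phi_22 rho(2)]
    numerator   = -0.378 - (0.327242)(-0.3801) - (-0.453762)(0.2251) = -0.15147351
    denominator = 1 - (0.327242)(0.2251) - (-0.453762)(-0.3801) = 0.75386287
  phi_33 = -0.15147351 / 0.75386287 = -0.2009.
Therefore phi_{33} = -0.2009.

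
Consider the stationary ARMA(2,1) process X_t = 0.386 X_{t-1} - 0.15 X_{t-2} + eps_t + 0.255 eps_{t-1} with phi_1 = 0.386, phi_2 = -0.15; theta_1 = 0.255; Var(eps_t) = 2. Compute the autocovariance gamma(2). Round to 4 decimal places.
\gamma(2) = 0.1129

Multiply the model equation by X_{t-k} and take expectations. With theta_0 = psi_0 = 1 and psi_j the MA(infinity) weights, this gives
  gamma(k) - sum_i phi_i gamma(k-i) = c_k,
  c_k = sigma^2 * sum_{j=k..q} theta_j psi_{j-k}   (c_k = 0 for k > q),
using gamma(-m) = gamma(m).
psi-weights needed (psi_j = theta_j + sum_i phi_i psi_{j-i}):
  psi_1 = theta_1 + phi_1 = 0.255 + (0.386) = 0.641
Right-hand sides:
  c_0 = sigma^2 (1 + theta_1 psi_1) = 2 * (1 + (0.255)(0.641)) = 2 * 1.163455 = 2.32691
  c_1 = sigma^2 theta_1 = 2 * (0.255) = 0.51
  c_2 = 0
Equations for k = 0, 1, 2 (AR order 2, c_2 = 0):
  (E0) gamma(0) = phi_1 gamma(1) + phi_2 gamma(2) + c_0
  (E1) gamma(1) = phi_1 gamma(0) + phi_2 gamma(1) + c_1
  (E2) gamma(2) = phi_1 gamma(1) + phi_2 gamma(0)
From (E1): gamma(1) = A gamma(0) + B with
  A = phi_1 / (1 - phi_2) = 0.386 / 1.15 = 0.335652,   B = c_1 / (1 - phi_2) = 0.51 / 1.15 = 0.443478.
Insert (E2) into (E0): gamma(0) (1 - phi_2^2) = phi_1 (1 + phi_2) gamma(1) + c_0.
  phi_1 (1 + phi_2) = (0.386)(0.85) = 0.3281,   1 - phi_2^2 = 0.9775.
Replace gamma(1) by A gamma(0) + B and collect gamma(0):
  gamma(0) [0.9775 - (0.3281)(0.335652)] = (0.3281)(0.443478) + 2.32691
  gamma(0) * 0.867373 = 2.472415
  gamma(0) = 2.472415 / 0.867373 = 2.850465.
  gamma(1) = A gamma(0) + B = (0.335652)(2.850465) + (0.443478) = 1.400243.
  gamma(2) = phi_1 gamma(1) + phi_2 gamma(0) = (0.386)(1.400243) + (-0.15)(2.850465) = 0.112924.
Therefore gamma(2) = 0.1129 (to 4 decimal places).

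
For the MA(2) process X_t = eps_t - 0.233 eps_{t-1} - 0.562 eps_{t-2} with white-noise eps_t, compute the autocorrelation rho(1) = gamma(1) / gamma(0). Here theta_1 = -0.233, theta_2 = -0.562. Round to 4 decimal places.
\rho(1) = -0.0745

For an MA(q) process with theta_0 = 1, the autocovariance is
  gamma(k) = sigma^2 * sum_{i=0..q-k} theta_i * theta_{i+k},
and rho(k) = gamma(k) / gamma(0). Sigma^2 cancels.
  numerator   = (1)*(-0.233) + (-0.233)*(-0.562) = -0.102054.
  denominator = (1)^2 + (-0.233)^2 + (-0.562)^2 = 1.370133.
  rho(1) = -0.102054 / 1.370133 = -0.0745.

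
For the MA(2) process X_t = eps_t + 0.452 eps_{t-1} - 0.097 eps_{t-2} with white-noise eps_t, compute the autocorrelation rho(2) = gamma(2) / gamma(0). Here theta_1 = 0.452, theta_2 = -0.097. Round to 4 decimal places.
\rho(2) = -0.0799

For an MA(q) process with theta_0 = 1, the autocovariance is
  gamma(k) = sigma^2 * sum_{i=0..q-k} theta_i * theta_{i+k},
and rho(k) = gamma(k) / gamma(0). Sigma^2 cancels.
  numerator   = (1)*(-0.097) = -0.097.
  denominator = (1)^2 + (0.452)^2 + (-0.097)^2 = 1.213713.
  rho(2) = -0.097 / 1.213713 = -0.0799.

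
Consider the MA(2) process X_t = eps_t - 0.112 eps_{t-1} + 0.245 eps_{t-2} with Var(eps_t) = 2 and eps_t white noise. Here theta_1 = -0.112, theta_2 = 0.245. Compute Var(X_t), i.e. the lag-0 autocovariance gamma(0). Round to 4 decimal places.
\gamma(0) = 2.1451

For an MA(q) process X_t = eps_t + sum_i theta_i eps_{t-i} with
Var(eps_t) = sigma^2, the variance is
  gamma(0) = sigma^2 * (1 + sum_i theta_i^2).
  sum_i theta_i^2 = (-0.112)^2 + (0.245)^2 = 0.012544 + 0.060025 = 0.072569.
  gamma(0) = 2 * (1 + 0.072569) = 2 * 1.072569 = 2.145138, which rounds to 2.1451.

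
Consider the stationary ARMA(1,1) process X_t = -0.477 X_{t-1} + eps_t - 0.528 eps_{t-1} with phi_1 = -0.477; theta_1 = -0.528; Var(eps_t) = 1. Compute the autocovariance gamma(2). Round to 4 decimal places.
\gamma(2) = 0.7769

Multiply the model equation by X_{t-k} and take expectations. With theta_0 = psi_0 = 1 and psi_j the MA(infinity) weights, this gives
  gamma(k) - sum_i phi_i gamma(k-i) = c_k,
  c_k = sigma^2 * sum_{j=k..q} theta_j psi_{j-k}   (c_k = 0 for k > q),
using gamma(-m) = gamma(m).
psi-weights needed (psi_j = theta_j + sum_i phi_i psi_{j-i}):
  psi_1 = theta_1 + phi_1 = -0.528 + (-0.477) = -1.005
Right-hand sides:
  c_0 = sigma^2 (1 + theta_1 psi_1) = 1 * (1 + (-0.528)(-1.005)) = 1 * 1.53064 = 1.53064
  c_1 = sigma^2 theta_1 = 1 * (-0.528) = -0.528
  c_2 = 0
Equations for k = 0 and k = 1 (AR order 1):
  gamma(0) = phi_1 gamma(1) + c_0
  gamma(1) = phi_1 gamma(0) + c_1
Substituting the second into the first: gamma(0) (1 - phi_1^2) = c_0 + phi_1 c_1, so
  gamma(0) = (c_0 + phi_1 c_1) / (1 - phi_1^2) = (1.53064 + (-0.477)(-0.528)) / (1 - (-0.477)^2) = 1.782496 / 0.772471 = 2.307525.
  gamma(1) = phi_1 gamma(0) + c_1 = (-0.477)(2.307525) + (-0.528) = -1.628689.
For k = 2 (> q): gamma(2) = phi_1 gamma(1) = (-0.477)(-1.628689) = 0.776885.
Therefore gamma(2) = 0.7769 (to 4 decimal places).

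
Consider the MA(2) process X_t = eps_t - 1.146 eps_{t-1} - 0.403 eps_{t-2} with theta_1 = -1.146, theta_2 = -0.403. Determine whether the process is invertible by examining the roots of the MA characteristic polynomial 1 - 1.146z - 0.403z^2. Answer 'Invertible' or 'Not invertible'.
\text{Not invertible}

The MA(q) characteristic polynomial is P(z) = 1 - 1.146z - 0.403z^2.
Invertibility requires all roots to lie outside the unit circle, i.e. |z| > 1 for every root.
Set 1 + (-1.146) z + (-0.403) z^2 = 0, i.e. a z^2 + b z + c = 0 with a = -0.403, b = -1.146, c = 1.
Discriminant D = b^2 - 4ac = (-1.146)^2 - 4*(-0.403)*1 = 1.313316 - (-1.612) = 2.925316.
D >= 0, so the roots are real: z = (-b +/- sqrt(D)) / (2a) = (1.146 +/- 1.710356) / (-0.806).
  z_1 = (1.146 + 1.710356) / (-0.806) = -3.5439,   |z_1| = 3.5439.
  z_2 = (1.146 - 1.710356) / (-0.806) = 0.7002,   |z_2| = 0.7002.
Moduli of all roots: 3.5439, 0.7002.
All moduli strictly greater than 1? No.
Verdict: Not invertible.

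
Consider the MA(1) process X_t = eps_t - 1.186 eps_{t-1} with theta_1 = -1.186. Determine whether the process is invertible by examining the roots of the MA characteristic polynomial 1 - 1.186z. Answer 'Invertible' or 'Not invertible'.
\text{Not invertible}

The MA(q) characteristic polynomial is P(z) = 1 - 1.186z.
Invertibility requires all roots to lie outside the unit circle, i.e. |z| > 1 for every root.
This is linear in z: 1 + (-1.186) z = 0  =>  z = -1/(-1.186) = 0.84317,  |z| = 0.84317.
Moduli of all roots: 0.8432.
All moduli strictly greater than 1? No.
Verdict: Not invertible.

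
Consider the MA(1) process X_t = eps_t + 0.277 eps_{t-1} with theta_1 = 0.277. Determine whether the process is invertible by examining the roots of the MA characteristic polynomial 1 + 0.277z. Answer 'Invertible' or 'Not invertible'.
\text{Invertible}

The MA(q) characteristic polynomial is P(z) = 1 + 0.277z.
Invertibility requires all roots to lie outside the unit circle, i.e. |z| > 1 for every root.
This is linear in z: 1 + (0.277) z = 0  =>  z = -1/(0.277) = -3.610108,  |z| = 3.610108.
Moduli of all roots: 3.6101.
All moduli strictly greater than 1? Yes.
Verdict: Invertible.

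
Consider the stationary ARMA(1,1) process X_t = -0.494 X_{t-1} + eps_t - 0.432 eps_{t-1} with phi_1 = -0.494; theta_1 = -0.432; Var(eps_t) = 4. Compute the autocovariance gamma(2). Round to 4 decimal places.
\gamma(2) = 2.9370

Multiply the model equation by X_{t-k} and take expectations. With theta_0 = psi_0 = 1 and psi_j the MA(infinity) weights, this gives
  gamma(k) - sum_i phi_i gamma(k-i) = c_k,
  c_k = sigma^2 * sum_{j=k..q} theta_j psi_{j-k}   (c_k = 0 for k > q),
using gamma(-m) = gamma(m).
psi-weights needed (psi_j = theta_j + sum_i phi_i psi_{j-i}):
  psi_1 = theta_1 + phi_1 = -0.432 + (-0.494) = -0.926
Right-hand sides:
  c_0 = sigma^2 (1 + theta_1 psi_1) = 4 * (1 + (-0.432)(-0.926)) = 4 * 1.400032 = 5.600128
  c_1 = sigma^2 theta_1 = 4 * (-0.432) = -1.728
  c_2 = 0
Equations for k = 0 and k = 1 (AR order 1):
  gamma(0) = phi_1 gamma(1) + c_0
  gamma(1) = phi_1 gamma(0) + c_1
Substituting the second into the first: gamma(0) (1 - phi_1^2) = c_0 + phi_1 c_1, so
  gamma(0) = (c_0 + phi_1 c_1) / (1 - phi_1^2) = (5.600128 + (-0.494)(-1.728)) / (1 - (-0.494)^2) = 6.45376 / 0.755964 = 8.537126.
  gamma(1) = phi_1 gamma(0) + c_1 = (-0.494)(8.537126) + (-1.728) = -5.94534.
For k = 2 (> q): gamma(2) = phi_1 gamma(1) = (-0.494)(-5.94534) = 2.936998.
Therefore gamma(2) = 2.9370 (to 4 decimal places).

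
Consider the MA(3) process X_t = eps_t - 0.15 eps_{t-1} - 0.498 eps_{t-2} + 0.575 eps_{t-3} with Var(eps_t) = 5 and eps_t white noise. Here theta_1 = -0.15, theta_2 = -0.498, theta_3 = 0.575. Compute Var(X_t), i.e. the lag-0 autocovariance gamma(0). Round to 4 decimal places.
\gamma(0) = 8.0056

For an MA(q) process X_t = eps_t + sum_i theta_i eps_{t-i} with
Var(eps_t) = sigma^2, the variance is
  gamma(0) = sigma^2 * (1 + sum_i theta_i^2).
  sum_i theta_i^2 = (-0.15)^2 + (-0.498)^2 + (0.575)^2 = 0.0225 + 0.248004 + 0.330625 = 0.601129.
  gamma(0) = 5 * (1 + 0.601129) = 5 * 1.601129 = 8.005645, which rounds to 8.0056.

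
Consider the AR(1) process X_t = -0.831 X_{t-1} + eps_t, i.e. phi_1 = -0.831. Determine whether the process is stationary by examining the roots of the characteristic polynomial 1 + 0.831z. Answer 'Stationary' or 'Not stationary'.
\text{Stationary}

The AR(p) characteristic polynomial is P(z) = 1 + 0.831z.
Stationarity requires all roots to lie outside the unit circle, i.e. |z| > 1 for every root.
This is linear in z: 1 + (0.831) z = 0  =>  z = -1/(0.831) = -1.203369,  |z| = 1.203369.
Moduli of all roots: 1.2034.
All moduli strictly greater than 1? Yes.
Verdict: Stationary.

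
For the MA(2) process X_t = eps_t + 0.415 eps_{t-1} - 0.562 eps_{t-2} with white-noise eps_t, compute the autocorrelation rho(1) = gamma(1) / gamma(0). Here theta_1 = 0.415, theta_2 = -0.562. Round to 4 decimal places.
\rho(1) = 0.1222

For an MA(q) process with theta_0 = 1, the autocovariance is
  gamma(k) = sigma^2 * sum_{i=0..q-k} theta_i * theta_{i+k},
and rho(k) = gamma(k) / gamma(0). Sigma^2 cancels.
  numerator   = (1)*(0.415) + (0.415)*(-0.562) = 0.18177.
  denominator = (1)^2 + (0.415)^2 + (-0.562)^2 = 1.488069.
  rho(1) = 0.18177 / 1.488069 = 0.1222.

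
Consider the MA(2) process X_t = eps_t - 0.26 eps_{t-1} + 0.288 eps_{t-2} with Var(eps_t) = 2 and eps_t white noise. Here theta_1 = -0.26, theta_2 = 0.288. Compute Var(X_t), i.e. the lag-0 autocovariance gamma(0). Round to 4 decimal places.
\gamma(0) = 2.3011

For an MA(q) process X_t = eps_t + sum_i theta_i eps_{t-i} with
Var(eps_t) = sigma^2, the variance is
  gamma(0) = sigma^2 * (1 + sum_i theta_i^2).
  sum_i theta_i^2 = (-0.26)^2 + (0.288)^2 = 0.0676 + 0.082944 = 0.150544.
  gamma(0) = 2 * (1 + 0.150544) = 2 * 1.150544 = 2.301088, which rounds to 2.3011.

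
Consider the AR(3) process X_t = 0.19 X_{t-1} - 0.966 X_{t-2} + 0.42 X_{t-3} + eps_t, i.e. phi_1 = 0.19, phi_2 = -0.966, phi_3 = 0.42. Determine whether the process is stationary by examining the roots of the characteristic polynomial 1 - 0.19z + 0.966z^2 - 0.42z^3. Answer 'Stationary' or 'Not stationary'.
\text{Not stationary}

The AR(p) characteristic polynomial is P(z) = 1 - 0.19z + 0.966z^2 - 0.42z^3.
Stationarity requires all roots to lie outside the unit circle, i.e. |z| > 1 for every root.
Degree 3: look for a simple real root z0 first, then factor out (1 - z/z0) and solve the remaining quadratic.
Testing z0 = 2.5: P(2.5) = 1 + (-0.19)(2.5) + (0.966)(2.5)^2 + (-0.42)(2.5)^3
  = 1 + (-0.475) + (6.0375) + (-6.5625) = 0.  So z_0 = 2.5 is a root, |z_0| = 2.5.
Divide out the factor (1 - 0.4 z) = (1 - z/z0) (since 1/z0 = 0.4):
  P(z) = (1 - 0.4 z)(1 + (0.21) z + (1.05) z^2)
  [check: z-coef 0.21 - (0.4) = -0.19; z^2-coef 1.05 - (0.4)(0.21) = 0.966; z^3-coef -(0.4)(1.05) = -0.42.]
Remaining roots from the quadratic factor 1 + (0.21) z + (1.05) z^2:
  Set 1 + (0.21) z + (1.05) z^2 = 0, i.e. a z^2 + b z + c = 0 with a = 1.05, b = 0.21, c = 1.
  Discriminant D = b^2 - 4ac = (0.21)^2 - 4*(1.05)*1 = 0.0441 - (4.2) = -4.1559.
  D < 0, so the roots are the complex-conjugate pair z = (-b +/- i sqrt(-D)) / (2a) = -0.1 +/- 0.9708i.
  For a conjugate pair |z|^2 = z * conj(z) = (product of roots) = c/a = 1/(1.05) = 0.952381, so |z| = sqrt(0.952381) = 0.9759 for both roots.
Moduli of all roots: 2.5000, 0.9759, 0.9759.
All moduli strictly greater than 1? No.
Verdict: Not stationary.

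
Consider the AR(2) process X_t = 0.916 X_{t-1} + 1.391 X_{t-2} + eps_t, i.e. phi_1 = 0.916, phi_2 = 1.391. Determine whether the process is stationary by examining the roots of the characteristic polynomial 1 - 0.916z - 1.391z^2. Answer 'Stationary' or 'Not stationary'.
\text{Not stationary}

The AR(p) characteristic polynomial is P(z) = 1 - 0.916z - 1.391z^2.
Stationarity requires all roots to lie outside the unit circle, i.e. |z| > 1 for every root.
Set 1 + (-0.916) z + (-1.391) z^2 = 0, i.e. a z^2 + b z + c = 0 with a = -1.391, b = -0.916, c = 1.
Discriminant D = b^2 - 4ac = (-0.916)^2 - 4*(-1.391)*1 = 0.839056 - (-5.564) = 6.403056.
D >= 0, so the roots are real: z = (-b +/- sqrt(D)) / (2a) = (0.916 +/- 2.530426) / (-2.782).
  z_1 = (0.916 + 2.530426) / (-2.782) = -1.2388,   |z_1| = 1.2388.
  z_2 = (0.916 - 2.530426) / (-2.782) = 0.5803,   |z_2| = 0.5803.
Moduli of all roots: 1.2388, 0.5803.
All moduli strictly greater than 1? No.
Verdict: Not stationary.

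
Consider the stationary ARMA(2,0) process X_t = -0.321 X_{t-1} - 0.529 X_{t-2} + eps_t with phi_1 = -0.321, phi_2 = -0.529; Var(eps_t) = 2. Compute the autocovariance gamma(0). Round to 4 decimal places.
\gamma(0) = 2.9052

Multiply the model equation by X_{t-k} and take expectations. With theta_0 = psi_0 = 1 and psi_j the MA(infinity) weights, this gives
  gamma(k) - sum_i phi_i gamma(k-i) = c_k,
  c_k = sigma^2 * sum_{j=k..q} theta_j psi_{j-k}   (c_k = 0 for k > q),
using gamma(-m) = gamma(m).
Pure AR (q = 0): c_0 = sigma^2 = 2, c_k = 0 for k >= 1.
Equations for k = 0, 1, 2 (AR order 2, c_2 = 0):
  (E0) gamma(0) = phi_1 gamma(1) + phi_2 gamma(2) + c_0
  (E1) gamma(1) = phi_1 gamma(0) + phi_2 gamma(1) + c_1
  (E2) gamma(2) = phi_1 gamma(1) + phi_2 gamma(0)
From (E1): gamma(1) = A gamma(0) + B with
  A = phi_1 / (1 - phi_2) = -0.321 / 1.529 = -0.209941,   B = c_1 / (1 - phi_2) = 0 / 1.529 = 0.
Insert (E2) into (E0): gamma(0) (1 - phi_2^2) = phi_1 (1 + phi_2) gamma(1) + c_0.
  phi_1 (1 + phi_2) = (-0.321)(0.471) = -0.151191,   1 - phi_2^2 = 0.720159.
Replace gamma(1) by A gamma(0) + B and collect gamma(0):
  gamma(0) [0.720159 - (-0.151191)(-0.209941)] = c_0 = 2
  gamma(0) * 0.688418 = 2
  gamma(0) = 2 / 0.688418 = 2.905213.
Therefore gamma(0) = 2.9052 (to 4 decimal places).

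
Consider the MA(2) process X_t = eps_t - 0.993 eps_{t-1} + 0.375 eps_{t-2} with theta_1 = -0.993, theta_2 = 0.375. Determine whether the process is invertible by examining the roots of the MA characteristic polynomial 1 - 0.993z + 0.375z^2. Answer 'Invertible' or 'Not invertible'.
\text{Invertible}

The MA(q) characteristic polynomial is P(z) = 1 - 0.993z + 0.375z^2.
Invertibility requires all roots to lie outside the unit circle, i.e. |z| > 1 for every root.
Set 1 + (-0.993) z + (0.375) z^2 = 0, i.e. a z^2 + b z + c = 0 with a = 0.375, b = -0.993, c = 1.
Discriminant D = b^2 - 4ac = (-0.993)^2 - 4*(0.375)*1 = 0.986049 - (1.5) = -0.513951.
D < 0, so the roots are the complex-conjugate pair z = (-b +/- i sqrt(-D)) / (2a) = 1.324 +/- 0.9559i.
For a conjugate pair |z|^2 = z * conj(z) = (product of roots) = c/a = 1/(0.375) = 2.666667, so |z| = sqrt(2.666667) = 1.633 for both roots.
Moduli of all roots: 1.6330, 1.6330.
All moduli strictly greater than 1? Yes.
Verdict: Invertible.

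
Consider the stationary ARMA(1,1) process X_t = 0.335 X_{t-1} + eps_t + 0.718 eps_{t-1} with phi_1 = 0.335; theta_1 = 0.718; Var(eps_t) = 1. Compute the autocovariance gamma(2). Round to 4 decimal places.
\gamma(2) = 0.4929

Multiply the model equation by X_{t-k} and take expectations. With theta_0 = psi_0 = 1 and psi_j the MA(infinity) weights, this gives
  gamma(k) - sum_i phi_i gamma(k-i) = c_k,
  c_k = sigma^2 * sum_{j=k..q} theta_j psi_{j-k}   (c_k = 0 for k > q),
using gamma(-m) = gamma(m).
psi-weights needed (psi_j = theta_j + sum_i phi_i psi_{j-i}):
  psi_1 = theta_1 + phi_1 = 0.718 + (0.335) = 1.053
Right-hand sides:
  c_0 = sigma^2 (1 + theta_1 psi_1) = 1 * (1 + (0.718)(1.053)) = 1 * 1.756054 = 1.756054
  c_1 = sigma^2 theta_1 = 1 * (0.718) = 0.718
  c_2 = 0
Equations for k = 0 and k = 1 (AR order 1):
  gamma(0) = phi_1 gamma(1) + c_0
  gamma(1) = phi_1 gamma(0) + c_1
Substituting the second into the first: gamma(0) (1 - phi_1^2) = c_0 + phi_1 c_1, so
  gamma(0) = (c_0 + phi_1 c_1) / (1 - phi_1^2) = (1.756054 + (0.335)(0.718)) / (1 - (0.335)^2) = 1.996584 / 0.887775 = 2.248975.
  gamma(1) = phi_1 gamma(0) + c_1 = (0.335)(2.248975) + (0.718) = 1.471407.
For k = 2 (> q): gamma(2) = phi_1 gamma(1) = (0.335)(1.471407) = 0.492921.
Therefore gamma(2) = 0.4929 (to 4 decimal places).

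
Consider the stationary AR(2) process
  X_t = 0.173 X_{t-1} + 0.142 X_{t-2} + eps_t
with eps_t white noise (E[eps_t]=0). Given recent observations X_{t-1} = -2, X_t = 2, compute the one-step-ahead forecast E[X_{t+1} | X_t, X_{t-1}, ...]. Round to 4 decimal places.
E[X_{t+1} \mid \mathcal F_t] = 0.0620

For an AR(p) model X_t = c + sum_i phi_i X_{t-i} + eps_t, the
one-step-ahead conditional mean is
  E[X_{t+1} | X_t, ...] = c + sum_i phi_i X_{t+1-i}.
Substitute known values:
  E[X_{t+1} | ...] = (0.173) * (2) + (0.142) * (-2)
                   = 0.0620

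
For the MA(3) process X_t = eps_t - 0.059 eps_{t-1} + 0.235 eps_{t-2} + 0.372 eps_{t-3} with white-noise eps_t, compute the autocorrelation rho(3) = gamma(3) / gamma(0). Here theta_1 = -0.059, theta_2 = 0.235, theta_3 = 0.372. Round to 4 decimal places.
\rho(3) = 0.3108

For an MA(q) process with theta_0 = 1, the autocovariance is
  gamma(k) = sigma^2 * sum_{i=0..q-k} theta_i * theta_{i+k},
and rho(k) = gamma(k) / gamma(0). Sigma^2 cancels.
  numerator   = (1)*(0.372) = 0.372.
  denominator = (1)^2 + (-0.059)^2 + (0.235)^2 + (0.372)^2 = 1.19709.
  rho(3) = 0.372 / 1.19709 = 0.3108.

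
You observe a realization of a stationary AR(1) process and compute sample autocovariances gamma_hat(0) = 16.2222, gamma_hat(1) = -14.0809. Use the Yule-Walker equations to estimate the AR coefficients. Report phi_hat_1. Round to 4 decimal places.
\hat\phi_{1} = -0.8680

The Yule-Walker equations for an AR(p) process read, in matrix form,
  Gamma_p phi = r_p,   with   (Gamma_p)_{ij} = gamma(|i - j|),
                       (r_p)_i = gamma(i),   i,j = 1..p.
Substitute the sample gammas (Toeplitz matrix and right-hand side of size 1):
  Gamma_p = [[16.2222]]
  r_p     = [-14.0809]
With p = 1 this is the single equation gamma(0) phi_1 = gamma(1):
  phi_hat_1 = gamma(1) / gamma(0) = -14.0809 / 16.2222 = -0.8680.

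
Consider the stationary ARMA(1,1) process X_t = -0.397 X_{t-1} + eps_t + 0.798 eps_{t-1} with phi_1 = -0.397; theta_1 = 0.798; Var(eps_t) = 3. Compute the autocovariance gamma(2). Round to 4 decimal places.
\gamma(2) = -0.3873

Multiply the model equation by X_{t-k} and take expectations. With theta_0 = psi_0 = 1 and psi_j the MA(infinity) weights, this gives
  gamma(k) - sum_i phi_i gamma(k-i) = c_k,
  c_k = sigma^2 * sum_{j=k..q} theta_j psi_{j-k}   (c_k = 0 for k > q),
using gamma(-m) = gamma(m).
psi-weights needed (psi_j = theta_j + sum_i phi_i psi_{j-i}):
  psi_1 = theta_1 + phi_1 = 0.798 + (-0.397) = 0.401
Right-hand sides:
  c_0 = sigma^2 (1 + theta_1 psi_1) = 3 * (1 + (0.798)(0.401)) = 3 * 1.319998 = 3.959994
  c_1 = sigma^2 theta_1 = 3 * (0.798) = 2.394
  c_2 = 0
Equations for k = 0 and k = 1 (AR order 1):
  gamma(0) = phi_1 gamma(1) + c_0
  gamma(1) = phi_1 gamma(0) + c_1
Substituting the second into the first: gamma(0) (1 - phi_1^2) = c_0 + phi_1 c_1, so
  gamma(0) = (c_0 + phi_1 c_1) / (1 - phi_1^2) = (3.959994 + (-0.397)(2.394)) / (1 - (-0.397)^2) = 3.009576 / 0.842391 = 3.572659.
  gamma(1) = phi_1 gamma(0) + c_1 = (-0.397)(3.572659) + (2.394) = 0.975654.
For k = 2 (> q): gamma(2) = phi_1 gamma(1) = (-0.397)(0.975654) = -0.387335.
Therefore gamma(2) = -0.3873 (to 4 decimal places).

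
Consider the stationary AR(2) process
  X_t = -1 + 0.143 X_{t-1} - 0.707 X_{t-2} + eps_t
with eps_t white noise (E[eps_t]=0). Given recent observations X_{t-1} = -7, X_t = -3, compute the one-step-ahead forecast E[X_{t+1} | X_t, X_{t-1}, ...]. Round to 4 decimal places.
E[X_{t+1} \mid \mathcal F_t] = 3.5200

For an AR(p) model X_t = c + sum_i phi_i X_{t-i} + eps_t, the
one-step-ahead conditional mean is
  E[X_{t+1} | X_t, ...] = c + sum_i phi_i X_{t+1-i}.
Substitute known values:
  E[X_{t+1} | ...] = -1 + (0.143) * (-3) + (-0.707) * (-7)
                   = 3.5200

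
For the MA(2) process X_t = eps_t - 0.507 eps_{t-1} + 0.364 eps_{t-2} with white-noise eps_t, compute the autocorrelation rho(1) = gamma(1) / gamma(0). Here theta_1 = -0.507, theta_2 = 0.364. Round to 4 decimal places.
\rho(1) = -0.4977

For an MA(q) process with theta_0 = 1, the autocovariance is
  gamma(k) = sigma^2 * sum_{i=0..q-k} theta_i * theta_{i+k},
and rho(k) = gamma(k) / gamma(0). Sigma^2 cancels.
  numerator   = (1)*(-0.507) + (-0.507)*(0.364) = -0.691548.
  denominator = (1)^2 + (-0.507)^2 + (0.364)^2 = 1.389545.
  rho(1) = -0.691548 / 1.389545 = -0.4977.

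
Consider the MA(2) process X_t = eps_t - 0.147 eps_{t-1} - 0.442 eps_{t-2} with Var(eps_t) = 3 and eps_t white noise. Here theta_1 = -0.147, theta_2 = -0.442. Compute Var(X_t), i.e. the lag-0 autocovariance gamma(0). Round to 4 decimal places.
\gamma(0) = 3.6509

For an MA(q) process X_t = eps_t + sum_i theta_i eps_{t-i} with
Var(eps_t) = sigma^2, the variance is
  gamma(0) = sigma^2 * (1 + sum_i theta_i^2).
  sum_i theta_i^2 = (-0.147)^2 + (-0.442)^2 = 0.021609 + 0.195364 = 0.216973.
  gamma(0) = 3 * (1 + 0.216973) = 3 * 1.216973 = 3.650919, which rounds to 3.6509.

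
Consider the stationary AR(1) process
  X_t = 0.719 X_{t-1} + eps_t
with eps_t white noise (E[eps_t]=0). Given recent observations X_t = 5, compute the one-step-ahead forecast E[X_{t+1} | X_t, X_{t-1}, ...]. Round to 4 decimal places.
E[X_{t+1} \mid \mathcal F_t] = 3.5950

For an AR(p) model X_t = c + sum_i phi_i X_{t-i} + eps_t, the
one-step-ahead conditional mean is
  E[X_{t+1} | X_t, ...] = c + sum_i phi_i X_{t+1-i}.
Substitute known values:
  E[X_{t+1} | ...] = (0.719) * (5)
                   = 3.5950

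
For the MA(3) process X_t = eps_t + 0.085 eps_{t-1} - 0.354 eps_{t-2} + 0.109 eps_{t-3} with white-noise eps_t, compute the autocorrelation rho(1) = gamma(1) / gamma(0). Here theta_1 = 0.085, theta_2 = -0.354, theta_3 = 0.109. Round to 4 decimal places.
\rho(1) = 0.0143

For an MA(q) process with theta_0 = 1, the autocovariance is
  gamma(k) = sigma^2 * sum_{i=0..q-k} theta_i * theta_{i+k},
and rho(k) = gamma(k) / gamma(0). Sigma^2 cancels.
  numerator   = (1)*(0.085) + (0.085)*(-0.354) + (-0.354)*(0.109) = 0.016324.
  denominator = (1)^2 + (0.085)^2 + (-0.354)^2 + (0.109)^2 = 1.144422.
  rho(1) = 0.016324 / 1.144422 = 0.0143.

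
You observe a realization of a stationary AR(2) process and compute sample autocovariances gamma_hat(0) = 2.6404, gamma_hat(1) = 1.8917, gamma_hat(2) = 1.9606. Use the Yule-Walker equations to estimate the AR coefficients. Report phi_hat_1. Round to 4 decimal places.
\hat\phi_{1} = 0.3790

The Yule-Walker equations for an AR(p) process read, in matrix form,
  Gamma_p phi = r_p,   with   (Gamma_p)_{ij} = gamma(|i - j|),
                       (r_p)_i = gamma(i),   i,j = 1..p.
Substitute the sample gammas (Toeplitz matrix and right-hand side of size 2):
  Gamma_p = [[2.6404, 1.8917], [1.8917, 2.6404]]
  r_p     = [1.8917, 1.9606]
Written out:
  2.6404 phi_1 + 1.8917 phi_2 = 1.8917
  1.8917 phi_1 + 2.6404 phi_2 = 1.9606
Solve by Cramer's rule:
  det = gamma(0)^2 - gamma(1)^2 = (2.6404)^2 - (1.8917)^2 = 6.97171216 - 3.57852889 = 3.39318327
  phi_hat_1 = [gamma(1) gamma(0) - gamma(1) gamma(2)] / det = [(1.8917)(2.6404) - (1.8917)(1.9606)] / 3.39318327 = 1.28597766 / 3.39318327 = 0.379
  phi_hat_2 = [gamma(0) gamma(2) - gamma(1)^2] / det = [(2.6404)(1.9606) - (1.8917)^2] / 3.39318327 = 1.59823935 / 3.39318327 = 0.471
So phi_hat = [0.3790, 0.4710].
Therefore phi_hat_1 = 0.3790.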